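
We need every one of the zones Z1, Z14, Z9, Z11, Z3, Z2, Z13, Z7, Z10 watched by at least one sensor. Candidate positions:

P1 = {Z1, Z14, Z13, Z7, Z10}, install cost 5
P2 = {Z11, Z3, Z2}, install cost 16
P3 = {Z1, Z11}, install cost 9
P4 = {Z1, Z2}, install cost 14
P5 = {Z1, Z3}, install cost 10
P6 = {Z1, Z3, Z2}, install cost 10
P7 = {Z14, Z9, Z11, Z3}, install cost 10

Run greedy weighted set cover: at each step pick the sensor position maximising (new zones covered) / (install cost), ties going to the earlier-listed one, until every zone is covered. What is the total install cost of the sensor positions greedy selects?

25

Pick 1: P1 adds 5 new (Z1, Z14, Z13, Z7, Z10) at install cost 5 (ratio 5/5).
Pick 2: P7 adds 3 new (Z9, Z11, Z3) at install cost 10 (ratio 3/10).
Pick 3: P6 adds 1 new (Z2) at install cost 10 (ratio 1/10).
Greedy total install cost: 5 + 10 + 10 = 25.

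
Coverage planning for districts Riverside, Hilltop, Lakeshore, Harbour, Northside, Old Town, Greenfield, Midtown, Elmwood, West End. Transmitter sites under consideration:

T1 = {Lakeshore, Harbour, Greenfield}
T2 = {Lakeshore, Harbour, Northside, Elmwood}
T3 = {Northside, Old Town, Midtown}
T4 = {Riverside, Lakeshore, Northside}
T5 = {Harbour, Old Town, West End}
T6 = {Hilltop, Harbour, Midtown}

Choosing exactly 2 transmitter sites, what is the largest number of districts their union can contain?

6

Choosing T1, T3 covers {Lakeshore, Harbour, Northside, Old Town, Greenfield, Midtown} — 6 districts.
No choice of 2 transmitter sites does better; here Riverside, Hilltop, Elmwood, West End are left uncovered.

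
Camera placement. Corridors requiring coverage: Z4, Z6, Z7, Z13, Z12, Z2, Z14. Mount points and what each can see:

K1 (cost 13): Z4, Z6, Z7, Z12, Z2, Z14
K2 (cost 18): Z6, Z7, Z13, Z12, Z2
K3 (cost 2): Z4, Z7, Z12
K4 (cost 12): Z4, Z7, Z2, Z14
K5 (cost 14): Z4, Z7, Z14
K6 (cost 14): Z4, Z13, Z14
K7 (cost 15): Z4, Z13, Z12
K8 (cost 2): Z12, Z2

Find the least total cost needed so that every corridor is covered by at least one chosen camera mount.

K1, K6 cover every corridor at cost 13 + 14 = 27.
Any cover uses at least 2 camera mounts; among all covering selections none totals below 27.
Greedy by coverage-per-cost would pick K3, K8, K1, K6 for 31 — worse than the optimum 27.

27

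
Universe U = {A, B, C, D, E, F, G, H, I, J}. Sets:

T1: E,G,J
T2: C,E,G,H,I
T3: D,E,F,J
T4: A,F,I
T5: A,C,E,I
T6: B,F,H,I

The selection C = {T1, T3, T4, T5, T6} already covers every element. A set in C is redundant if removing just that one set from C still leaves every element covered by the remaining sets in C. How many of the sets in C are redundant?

Drop T1: G uncovered — not redundant.
Drop T3: D uncovered — not redundant.
Drop T4: the rest still cover every element — redundant.
Drop T5: C uncovered — not redundant.
Drop T6: B, H uncovered — not redundant.
1 redundant: T4.

1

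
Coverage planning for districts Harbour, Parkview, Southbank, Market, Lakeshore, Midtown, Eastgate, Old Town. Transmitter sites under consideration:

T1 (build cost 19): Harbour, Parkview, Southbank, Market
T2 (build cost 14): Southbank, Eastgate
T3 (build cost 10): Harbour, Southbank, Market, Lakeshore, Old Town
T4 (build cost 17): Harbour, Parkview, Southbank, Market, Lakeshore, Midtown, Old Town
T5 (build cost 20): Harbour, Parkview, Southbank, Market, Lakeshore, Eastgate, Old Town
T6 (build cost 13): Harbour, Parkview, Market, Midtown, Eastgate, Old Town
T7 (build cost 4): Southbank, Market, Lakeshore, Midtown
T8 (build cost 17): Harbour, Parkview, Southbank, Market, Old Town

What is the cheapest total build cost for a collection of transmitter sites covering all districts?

17

T6, T7 cover every district at build cost 13 + 4 = 17.
Any cover uses at least 2 transmitter sites; among all covering selections none totals below 17.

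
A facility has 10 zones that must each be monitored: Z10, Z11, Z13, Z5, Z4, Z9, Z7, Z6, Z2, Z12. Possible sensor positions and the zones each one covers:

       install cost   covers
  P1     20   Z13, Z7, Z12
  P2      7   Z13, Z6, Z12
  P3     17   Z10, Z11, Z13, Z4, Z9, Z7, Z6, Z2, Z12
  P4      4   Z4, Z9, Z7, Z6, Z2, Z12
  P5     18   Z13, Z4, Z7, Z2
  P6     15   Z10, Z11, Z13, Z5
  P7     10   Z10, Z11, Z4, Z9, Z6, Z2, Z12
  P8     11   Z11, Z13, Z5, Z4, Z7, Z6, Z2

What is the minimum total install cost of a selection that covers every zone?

P4, P6 cover every zone at install cost 4 + 15 = 19.
Any cover uses at least 2 sensor positions; among all covering selections none totals below 19.

19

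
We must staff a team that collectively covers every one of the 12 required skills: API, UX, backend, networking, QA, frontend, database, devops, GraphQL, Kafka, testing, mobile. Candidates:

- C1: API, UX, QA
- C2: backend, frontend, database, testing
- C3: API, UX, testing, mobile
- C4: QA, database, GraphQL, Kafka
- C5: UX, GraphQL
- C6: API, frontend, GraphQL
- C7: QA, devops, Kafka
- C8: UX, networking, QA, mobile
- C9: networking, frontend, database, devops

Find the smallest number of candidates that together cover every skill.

4

C2, C3, C4, C9 together cover {API, UX, backend, networking, QA, frontend, database, devops, GraphQL, Kafka, testing, mobile} — every skill.
No 3 of the 9 candidates cover everything (all 84 triples fall short), so 4 is minimum.
Greedy (largest uncovered first) would take C2, C8, C4, C1, C7 — 5 candidates — but 4 suffice.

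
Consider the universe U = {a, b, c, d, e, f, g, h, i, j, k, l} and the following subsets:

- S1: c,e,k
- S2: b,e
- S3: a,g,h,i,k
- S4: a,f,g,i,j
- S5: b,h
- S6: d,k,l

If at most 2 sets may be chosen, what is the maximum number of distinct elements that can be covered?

Choosing S1, S4 covers {a, c, e, f, g, i, j, k} — 8 elements.
No choice of 2 sets does better; here b, d, h, l are left uncovered.

8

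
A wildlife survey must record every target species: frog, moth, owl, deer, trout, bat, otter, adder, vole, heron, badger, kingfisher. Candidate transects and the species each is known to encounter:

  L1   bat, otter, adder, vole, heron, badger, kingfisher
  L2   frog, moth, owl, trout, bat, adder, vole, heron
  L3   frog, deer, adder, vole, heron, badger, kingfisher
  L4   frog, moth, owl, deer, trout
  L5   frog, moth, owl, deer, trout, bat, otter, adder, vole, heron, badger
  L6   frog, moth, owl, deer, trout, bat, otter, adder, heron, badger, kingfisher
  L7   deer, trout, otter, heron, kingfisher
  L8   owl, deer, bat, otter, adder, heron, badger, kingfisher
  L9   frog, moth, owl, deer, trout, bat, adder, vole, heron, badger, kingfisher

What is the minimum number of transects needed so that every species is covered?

2

L1, L4 together cover {frog, moth, owl, deer, trout, bat, otter, adder, vole, heron, badger, kingfisher} — every species.
No single transect contains all 12 species, so 2 is optimal.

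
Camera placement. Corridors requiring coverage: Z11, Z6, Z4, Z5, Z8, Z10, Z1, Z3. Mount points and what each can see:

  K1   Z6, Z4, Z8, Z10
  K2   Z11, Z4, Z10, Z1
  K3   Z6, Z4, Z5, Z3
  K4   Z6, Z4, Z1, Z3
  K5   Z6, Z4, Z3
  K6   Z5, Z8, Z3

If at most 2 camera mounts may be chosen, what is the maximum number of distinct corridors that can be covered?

7

Choosing K2, K3 covers {Z11, Z6, Z4, Z5, Z10, Z1, Z3} — 7 corridors.
No choice of 2 camera mounts does better; here Z8 is left uncovered.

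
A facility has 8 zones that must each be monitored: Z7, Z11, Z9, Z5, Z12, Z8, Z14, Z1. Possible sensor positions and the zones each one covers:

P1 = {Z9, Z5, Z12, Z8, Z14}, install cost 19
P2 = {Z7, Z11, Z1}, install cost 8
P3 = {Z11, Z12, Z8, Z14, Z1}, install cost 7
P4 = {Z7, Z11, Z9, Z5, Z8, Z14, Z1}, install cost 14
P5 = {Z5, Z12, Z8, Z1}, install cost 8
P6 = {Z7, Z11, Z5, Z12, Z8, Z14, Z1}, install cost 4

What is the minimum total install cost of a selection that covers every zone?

18

P4, P6 cover every zone at install cost 14 + 4 = 18.
Any cover uses at least 2 sensor positions; among all covering selections none totals below 18.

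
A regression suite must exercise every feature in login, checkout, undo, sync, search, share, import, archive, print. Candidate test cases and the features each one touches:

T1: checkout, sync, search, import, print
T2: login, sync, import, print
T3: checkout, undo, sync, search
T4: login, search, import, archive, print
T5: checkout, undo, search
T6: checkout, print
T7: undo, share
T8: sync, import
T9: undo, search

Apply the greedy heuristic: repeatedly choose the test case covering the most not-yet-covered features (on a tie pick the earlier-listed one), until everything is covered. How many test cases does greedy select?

Pick 1: T1 covers 5 new features (checkout, sync, search, import, print).
Pick 2: T4 covers 2 new features (login, archive).
Pick 3: T7 covers 2 new features (undo, share).
Greedy uses 3 test cases.

3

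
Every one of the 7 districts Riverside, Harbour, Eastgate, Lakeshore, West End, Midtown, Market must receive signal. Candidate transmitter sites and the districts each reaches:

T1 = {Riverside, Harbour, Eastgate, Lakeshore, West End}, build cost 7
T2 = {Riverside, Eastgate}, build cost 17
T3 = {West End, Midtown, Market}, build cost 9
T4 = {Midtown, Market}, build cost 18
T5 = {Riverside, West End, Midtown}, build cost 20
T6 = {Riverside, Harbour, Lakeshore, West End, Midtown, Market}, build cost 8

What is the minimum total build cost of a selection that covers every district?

T1, T6 cover every district at build cost 7 + 8 = 15.
Any cover uses at least 2 transmitter sites; among all covering selections none totals below 15.

15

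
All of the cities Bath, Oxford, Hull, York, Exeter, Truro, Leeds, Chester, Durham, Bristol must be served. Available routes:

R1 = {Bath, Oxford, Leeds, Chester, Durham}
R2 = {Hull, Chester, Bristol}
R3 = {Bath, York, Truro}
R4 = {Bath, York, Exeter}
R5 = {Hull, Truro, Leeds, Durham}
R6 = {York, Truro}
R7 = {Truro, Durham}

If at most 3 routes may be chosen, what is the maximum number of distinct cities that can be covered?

9

Choosing R1, R2, R3 covers {Bath, Oxford, Hull, York, Truro, Leeds, Chester, Durham, Bristol} — 9 cities.
No choice of 3 routes does better; here Exeter is left uncovered.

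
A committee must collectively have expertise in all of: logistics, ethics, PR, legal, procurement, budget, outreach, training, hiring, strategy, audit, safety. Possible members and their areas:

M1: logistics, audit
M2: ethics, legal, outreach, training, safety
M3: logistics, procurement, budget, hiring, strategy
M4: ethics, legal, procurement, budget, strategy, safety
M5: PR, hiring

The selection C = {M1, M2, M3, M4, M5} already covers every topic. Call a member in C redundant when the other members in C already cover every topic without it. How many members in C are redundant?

2

Drop M1: audit uncovered — not redundant.
Drop M2: outreach, training uncovered — not redundant.
Drop M3: the rest still cover every topic — redundant.
Drop M4: the rest still cover every topic — redundant.
Drop M5: PR uncovered — not redundant.
2 redundant: M3, M4.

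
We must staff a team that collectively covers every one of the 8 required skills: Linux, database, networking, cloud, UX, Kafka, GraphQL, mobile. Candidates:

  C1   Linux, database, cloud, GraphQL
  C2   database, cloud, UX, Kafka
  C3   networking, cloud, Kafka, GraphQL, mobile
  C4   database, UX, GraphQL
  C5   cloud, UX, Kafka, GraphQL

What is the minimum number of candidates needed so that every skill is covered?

3

C1, C2, C3 together cover {Linux, database, networking, cloud, UX, Kafka, GraphQL, mobile} — every skill.
No 2 of the 5 candidates cover everything (all 10 pairs fall short), so 3 is minimum.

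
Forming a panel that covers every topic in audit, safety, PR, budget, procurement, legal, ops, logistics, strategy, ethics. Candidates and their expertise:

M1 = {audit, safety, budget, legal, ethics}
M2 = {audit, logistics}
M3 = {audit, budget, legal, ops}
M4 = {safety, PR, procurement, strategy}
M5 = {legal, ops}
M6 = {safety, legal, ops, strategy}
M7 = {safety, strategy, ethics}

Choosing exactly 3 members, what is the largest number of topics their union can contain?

9

Choosing M1, M2, M4 covers {audit, safety, PR, budget, procurement, legal, logistics, strategy, ethics} — 9 topics.
No choice of 3 members does better; here ops is left uncovered.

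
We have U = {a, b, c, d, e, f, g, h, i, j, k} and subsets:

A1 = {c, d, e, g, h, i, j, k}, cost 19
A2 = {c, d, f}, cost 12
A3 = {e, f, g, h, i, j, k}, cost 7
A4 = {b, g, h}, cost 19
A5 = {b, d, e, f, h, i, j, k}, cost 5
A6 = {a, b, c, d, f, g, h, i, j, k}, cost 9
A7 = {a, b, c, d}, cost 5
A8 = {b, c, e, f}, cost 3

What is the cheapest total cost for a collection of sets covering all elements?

12

A3, A7 cover every element at cost 7 + 5 = 12.
Any cover uses at least 2 sets; among all covering selections none totals below 12.
Greedy by coverage-per-cost would pick A5, A7, A3 for 17 — worse than the optimum 12.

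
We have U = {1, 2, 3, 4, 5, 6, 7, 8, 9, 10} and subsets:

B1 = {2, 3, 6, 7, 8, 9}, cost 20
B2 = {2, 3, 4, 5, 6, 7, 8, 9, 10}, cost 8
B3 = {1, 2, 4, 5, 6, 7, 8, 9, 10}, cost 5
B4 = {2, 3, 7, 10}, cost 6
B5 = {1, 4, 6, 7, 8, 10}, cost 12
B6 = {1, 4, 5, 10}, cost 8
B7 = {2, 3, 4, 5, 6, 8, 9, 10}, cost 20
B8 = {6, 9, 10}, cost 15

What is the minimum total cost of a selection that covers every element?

11

B3, B4 cover every element at cost 5 + 6 = 11.
Any cover uses at least 2 sets; among all covering selections none totals below 11.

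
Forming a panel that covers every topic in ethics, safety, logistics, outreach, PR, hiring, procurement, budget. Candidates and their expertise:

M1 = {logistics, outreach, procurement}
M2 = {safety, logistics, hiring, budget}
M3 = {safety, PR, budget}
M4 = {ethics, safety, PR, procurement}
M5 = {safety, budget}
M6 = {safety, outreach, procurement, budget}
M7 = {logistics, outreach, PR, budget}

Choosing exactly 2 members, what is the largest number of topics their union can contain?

Choosing M2, M4 covers {ethics, safety, logistics, PR, hiring, procurement, budget} — 7 topics.
No choice of 2 members does better; here outreach is left uncovered.

7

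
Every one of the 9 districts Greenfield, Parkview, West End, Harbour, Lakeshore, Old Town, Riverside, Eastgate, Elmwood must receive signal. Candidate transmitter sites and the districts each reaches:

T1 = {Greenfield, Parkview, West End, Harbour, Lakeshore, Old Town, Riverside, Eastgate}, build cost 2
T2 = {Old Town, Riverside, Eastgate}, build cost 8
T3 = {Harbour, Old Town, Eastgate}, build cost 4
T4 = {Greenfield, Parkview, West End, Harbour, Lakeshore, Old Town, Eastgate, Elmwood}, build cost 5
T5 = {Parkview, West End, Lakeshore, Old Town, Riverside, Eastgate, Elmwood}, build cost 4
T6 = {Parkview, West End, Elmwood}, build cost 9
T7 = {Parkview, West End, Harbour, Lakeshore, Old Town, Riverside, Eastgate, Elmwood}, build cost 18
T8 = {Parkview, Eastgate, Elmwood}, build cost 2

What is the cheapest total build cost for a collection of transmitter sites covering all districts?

4

T1, T8 cover every district at build cost 2 + 2 = 4.
Any cover uses at least 2 transmitter sites; among all covering selections none totals below 4.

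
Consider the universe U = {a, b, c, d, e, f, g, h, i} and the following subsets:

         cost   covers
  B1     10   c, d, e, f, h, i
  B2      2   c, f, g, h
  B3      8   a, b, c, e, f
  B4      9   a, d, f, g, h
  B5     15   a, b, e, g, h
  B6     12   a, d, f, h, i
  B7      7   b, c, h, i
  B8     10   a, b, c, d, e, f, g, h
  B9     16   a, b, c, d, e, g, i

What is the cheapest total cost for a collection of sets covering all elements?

B7, B8 cover every element at cost 7 + 10 = 17.
Any cover uses at least 2 sets; among all covering selections none totals below 17.
Greedy by coverage-per-cost would pick B2, B8, B7 for 19 — worse than the optimum 17.

17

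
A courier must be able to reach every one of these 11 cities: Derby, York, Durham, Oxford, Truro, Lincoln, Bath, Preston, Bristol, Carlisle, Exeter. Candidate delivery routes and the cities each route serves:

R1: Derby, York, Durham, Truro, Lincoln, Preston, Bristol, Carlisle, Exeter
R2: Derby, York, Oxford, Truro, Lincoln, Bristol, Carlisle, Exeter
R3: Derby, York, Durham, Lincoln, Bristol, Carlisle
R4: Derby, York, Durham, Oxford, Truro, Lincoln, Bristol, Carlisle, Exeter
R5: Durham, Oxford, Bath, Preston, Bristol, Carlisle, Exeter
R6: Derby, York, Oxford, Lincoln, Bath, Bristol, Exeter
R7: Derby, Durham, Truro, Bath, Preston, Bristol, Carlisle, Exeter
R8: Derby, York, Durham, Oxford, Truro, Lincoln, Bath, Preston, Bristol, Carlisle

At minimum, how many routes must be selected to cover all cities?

2

R1, R5 together cover {Derby, York, Durham, Oxford, Truro, Lincoln, Bath, Preston, Bristol, Carlisle, Exeter} — every city.
No single route contains all 11 cities, so 2 is optimal.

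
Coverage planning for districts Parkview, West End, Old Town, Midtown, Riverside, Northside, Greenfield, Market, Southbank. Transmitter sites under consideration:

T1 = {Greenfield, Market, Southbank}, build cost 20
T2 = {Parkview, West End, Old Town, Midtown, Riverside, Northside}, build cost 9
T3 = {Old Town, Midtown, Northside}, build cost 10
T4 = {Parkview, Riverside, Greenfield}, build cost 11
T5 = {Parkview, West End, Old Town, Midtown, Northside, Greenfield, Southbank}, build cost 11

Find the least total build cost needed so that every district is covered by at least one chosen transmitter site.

T1, T2 cover every district at build cost 20 + 9 = 29.
Any cover uses at least 2 transmitter sites; among all covering selections none totals below 29.

29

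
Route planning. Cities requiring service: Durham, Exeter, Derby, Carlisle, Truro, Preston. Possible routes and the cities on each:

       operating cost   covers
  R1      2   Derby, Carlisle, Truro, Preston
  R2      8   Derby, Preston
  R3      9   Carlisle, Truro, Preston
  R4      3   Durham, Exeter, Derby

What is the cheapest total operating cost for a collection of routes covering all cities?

5

R1, R4 cover every city at operating cost 2 + 3 = 5.
Any cover uses at least 2 routes; among all covering selections none totals below 5.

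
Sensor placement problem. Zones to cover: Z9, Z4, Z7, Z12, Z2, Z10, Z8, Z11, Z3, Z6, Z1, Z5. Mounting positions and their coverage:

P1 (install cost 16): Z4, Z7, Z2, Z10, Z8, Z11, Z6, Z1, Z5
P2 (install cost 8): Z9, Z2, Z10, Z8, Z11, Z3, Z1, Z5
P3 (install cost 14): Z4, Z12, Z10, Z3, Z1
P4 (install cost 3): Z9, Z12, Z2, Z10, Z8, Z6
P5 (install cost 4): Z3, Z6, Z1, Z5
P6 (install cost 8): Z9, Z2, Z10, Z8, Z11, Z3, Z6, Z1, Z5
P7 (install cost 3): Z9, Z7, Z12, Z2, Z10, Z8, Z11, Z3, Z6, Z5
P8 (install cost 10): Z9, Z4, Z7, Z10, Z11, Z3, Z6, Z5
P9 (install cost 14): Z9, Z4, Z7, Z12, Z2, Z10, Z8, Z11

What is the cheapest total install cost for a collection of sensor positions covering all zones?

17

P3, P7 cover every zone at install cost 14 + 3 = 17.
Any cover uses at least 2 sensor positions; among all covering selections none totals below 17.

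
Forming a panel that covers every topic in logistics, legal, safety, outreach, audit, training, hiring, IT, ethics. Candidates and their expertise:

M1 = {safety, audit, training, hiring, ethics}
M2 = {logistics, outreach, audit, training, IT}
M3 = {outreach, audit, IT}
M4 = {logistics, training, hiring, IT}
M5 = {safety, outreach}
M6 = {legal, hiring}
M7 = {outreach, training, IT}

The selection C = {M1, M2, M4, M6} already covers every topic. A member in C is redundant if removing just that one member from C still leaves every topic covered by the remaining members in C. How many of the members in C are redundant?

1

Drop M1: safety, ethics uncovered — not redundant.
Drop M2: outreach uncovered — not redundant.
Drop M4: the rest still cover every topic — redundant.
Drop M6: legal uncovered — not redundant.
1 redundant: M4.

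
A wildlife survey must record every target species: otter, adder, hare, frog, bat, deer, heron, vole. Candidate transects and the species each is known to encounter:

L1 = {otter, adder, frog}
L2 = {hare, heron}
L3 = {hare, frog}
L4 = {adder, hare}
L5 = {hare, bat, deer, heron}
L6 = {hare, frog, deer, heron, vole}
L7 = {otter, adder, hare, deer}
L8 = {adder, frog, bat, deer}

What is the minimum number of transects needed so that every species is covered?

3

L1, L5, L6 together cover {otter, adder, hare, frog, bat, deer, heron, vole} — every species.
No 2 of the 8 transects cover everything (all 28 pairs fall short), so 3 is minimum.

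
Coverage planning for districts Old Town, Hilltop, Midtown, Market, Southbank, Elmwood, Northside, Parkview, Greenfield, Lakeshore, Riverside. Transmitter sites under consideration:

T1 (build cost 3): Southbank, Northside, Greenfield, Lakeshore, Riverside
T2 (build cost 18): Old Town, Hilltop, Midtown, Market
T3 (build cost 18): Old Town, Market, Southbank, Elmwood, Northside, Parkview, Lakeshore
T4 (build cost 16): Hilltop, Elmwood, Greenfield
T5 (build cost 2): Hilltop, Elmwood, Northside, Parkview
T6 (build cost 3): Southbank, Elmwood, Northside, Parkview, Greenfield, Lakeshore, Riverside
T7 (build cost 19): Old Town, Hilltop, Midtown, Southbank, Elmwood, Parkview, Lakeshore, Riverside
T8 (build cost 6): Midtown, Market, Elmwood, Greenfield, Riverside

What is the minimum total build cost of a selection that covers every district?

T2, T6 cover every district at build cost 18 + 3 = 21.
Any cover uses at least 2 transmitter sites; among all covering selections none totals below 21.
Greedy by coverage-per-build cost would pick T6, T5, T8, T2 for 29 — worse than the optimum 21.

21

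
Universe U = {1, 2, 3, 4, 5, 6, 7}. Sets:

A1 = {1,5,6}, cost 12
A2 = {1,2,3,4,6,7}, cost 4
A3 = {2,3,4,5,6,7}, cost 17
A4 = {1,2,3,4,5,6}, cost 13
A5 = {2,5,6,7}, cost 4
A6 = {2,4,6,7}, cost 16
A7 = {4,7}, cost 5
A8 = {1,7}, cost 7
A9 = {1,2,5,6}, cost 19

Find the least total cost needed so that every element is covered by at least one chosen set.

8

A2, A5 cover every element at cost 4 + 4 = 8.
Any cover uses at least 2 sets; among all covering selections none totals below 8.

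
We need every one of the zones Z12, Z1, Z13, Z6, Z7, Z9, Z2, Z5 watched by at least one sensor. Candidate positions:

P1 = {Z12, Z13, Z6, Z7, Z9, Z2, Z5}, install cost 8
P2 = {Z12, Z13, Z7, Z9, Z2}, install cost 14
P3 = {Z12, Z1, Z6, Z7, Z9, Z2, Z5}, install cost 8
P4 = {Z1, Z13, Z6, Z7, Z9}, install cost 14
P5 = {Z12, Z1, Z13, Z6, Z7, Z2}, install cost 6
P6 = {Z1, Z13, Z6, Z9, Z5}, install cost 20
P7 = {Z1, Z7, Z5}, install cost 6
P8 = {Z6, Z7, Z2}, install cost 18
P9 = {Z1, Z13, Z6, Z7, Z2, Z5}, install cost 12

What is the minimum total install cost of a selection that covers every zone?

P1, P5 cover every zone at install cost 8 + 6 = 14.
Any cover uses at least 2 sensor positions; among all covering selections none totals below 14.

14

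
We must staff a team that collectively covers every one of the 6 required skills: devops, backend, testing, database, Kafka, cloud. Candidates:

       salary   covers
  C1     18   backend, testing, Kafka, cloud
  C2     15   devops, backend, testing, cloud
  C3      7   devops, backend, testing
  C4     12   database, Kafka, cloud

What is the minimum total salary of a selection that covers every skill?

19

C3, C4 cover every skill at salary 7 + 12 = 19.
Any cover uses at least 2 candidates; among all covering selections none totals below 19.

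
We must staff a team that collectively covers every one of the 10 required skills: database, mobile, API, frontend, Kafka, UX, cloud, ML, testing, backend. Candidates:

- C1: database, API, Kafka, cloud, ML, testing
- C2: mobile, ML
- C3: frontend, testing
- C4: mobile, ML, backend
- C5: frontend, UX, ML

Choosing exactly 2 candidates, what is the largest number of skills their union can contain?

Choosing C1, C4 covers {database, mobile, API, Kafka, cloud, ML, testing, backend} — 8 skills.
No choice of 2 candidates does better; here frontend, UX are left uncovered.

8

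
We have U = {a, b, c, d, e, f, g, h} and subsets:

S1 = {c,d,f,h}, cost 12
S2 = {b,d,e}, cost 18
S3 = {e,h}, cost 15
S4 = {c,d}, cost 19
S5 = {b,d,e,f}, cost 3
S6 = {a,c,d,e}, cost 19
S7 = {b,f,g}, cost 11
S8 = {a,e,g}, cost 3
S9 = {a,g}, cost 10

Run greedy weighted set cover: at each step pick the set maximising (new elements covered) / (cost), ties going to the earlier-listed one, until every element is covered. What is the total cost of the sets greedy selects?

Pick 1: S5 adds 4 new (b, d, e, f) at cost 3 (ratio 4/3).
Pick 2: S8 adds 2 new (a, g) at cost 3 (ratio 2/3).
Pick 3: S1 adds 2 new (c, h) at cost 12 (ratio 2/12).
Greedy total cost: 3 + 3 + 12 = 18.

18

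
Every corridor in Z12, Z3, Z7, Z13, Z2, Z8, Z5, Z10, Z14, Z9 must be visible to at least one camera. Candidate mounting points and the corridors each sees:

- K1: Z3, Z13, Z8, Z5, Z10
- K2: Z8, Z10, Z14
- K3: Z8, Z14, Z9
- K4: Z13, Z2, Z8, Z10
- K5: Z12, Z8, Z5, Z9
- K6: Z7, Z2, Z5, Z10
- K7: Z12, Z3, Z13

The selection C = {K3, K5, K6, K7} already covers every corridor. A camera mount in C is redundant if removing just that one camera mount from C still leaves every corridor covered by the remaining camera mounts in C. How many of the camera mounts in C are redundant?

Drop K3: Z14 uncovered — not redundant.
Drop K5: the rest still cover every corridor — redundant.
Drop K6: Z7, Z2, Z10 uncovered — not redundant.
Drop K7: Z3, Z13 uncovered — not redundant.
1 redundant: K5.

1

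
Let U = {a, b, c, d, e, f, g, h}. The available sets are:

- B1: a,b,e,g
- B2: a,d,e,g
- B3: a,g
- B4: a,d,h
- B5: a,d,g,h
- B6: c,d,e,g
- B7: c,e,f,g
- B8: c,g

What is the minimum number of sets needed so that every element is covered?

B1, B4, B7 together cover {a, b, c, d, e, f, g, h} — every element.
No 2 of the 8 sets cover everything (all 28 pairs fall short), so 3 is minimum.

3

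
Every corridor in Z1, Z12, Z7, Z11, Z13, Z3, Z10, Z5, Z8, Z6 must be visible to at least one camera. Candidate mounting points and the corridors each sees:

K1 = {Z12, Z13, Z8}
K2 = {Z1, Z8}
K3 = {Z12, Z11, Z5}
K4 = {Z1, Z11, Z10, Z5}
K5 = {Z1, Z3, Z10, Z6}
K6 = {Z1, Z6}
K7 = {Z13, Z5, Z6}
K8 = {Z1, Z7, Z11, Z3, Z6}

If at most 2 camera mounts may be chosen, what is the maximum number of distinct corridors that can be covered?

Choosing K1, K8 covers {Z1, Z12, Z7, Z11, Z13, Z3, Z8, Z6} — 8 corridors.
No choice of 2 camera mounts does better; here Z10, Z5 are left uncovered.

8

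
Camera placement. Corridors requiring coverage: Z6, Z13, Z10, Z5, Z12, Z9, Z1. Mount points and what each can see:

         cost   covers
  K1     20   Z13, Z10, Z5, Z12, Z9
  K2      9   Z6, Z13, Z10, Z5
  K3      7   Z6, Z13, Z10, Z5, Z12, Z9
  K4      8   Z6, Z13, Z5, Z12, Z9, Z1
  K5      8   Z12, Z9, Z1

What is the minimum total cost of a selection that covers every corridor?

K3, K4 cover every corridor at cost 7 + 8 = 15.
Any cover uses at least 2 camera mounts; among all covering selections none totals below 15.

15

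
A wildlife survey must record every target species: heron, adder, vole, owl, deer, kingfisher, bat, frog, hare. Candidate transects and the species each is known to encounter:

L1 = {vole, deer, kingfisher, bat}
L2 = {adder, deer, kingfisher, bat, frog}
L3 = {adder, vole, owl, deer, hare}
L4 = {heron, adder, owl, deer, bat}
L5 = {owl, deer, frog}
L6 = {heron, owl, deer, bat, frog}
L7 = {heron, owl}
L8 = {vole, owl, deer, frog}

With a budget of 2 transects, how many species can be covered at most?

8

Choosing L2, L3 covers {adder, vole, owl, deer, kingfisher, bat, frog, hare} — 8 species.
No choice of 2 transects does better; here heron is left uncovered.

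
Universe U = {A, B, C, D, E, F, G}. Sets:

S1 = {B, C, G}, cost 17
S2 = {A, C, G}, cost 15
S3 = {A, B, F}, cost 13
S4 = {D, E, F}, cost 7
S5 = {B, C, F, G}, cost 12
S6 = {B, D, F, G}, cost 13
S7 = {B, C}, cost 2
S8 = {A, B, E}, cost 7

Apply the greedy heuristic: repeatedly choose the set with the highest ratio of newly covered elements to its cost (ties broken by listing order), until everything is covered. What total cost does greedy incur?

Pick 1: S7 adds 2 new (B, C) at cost 2 (ratio 2/2).
Pick 2: S4 adds 3 new (D, E, F) at cost 7 (ratio 3/7).
Pick 3: S8 adds 1 new (A) at cost 7 (ratio 1/7).
Pick 4: S5 adds 1 new (G) at cost 12 (ratio 1/12).
Greedy total cost: 2 + 7 + 7 + 12 = 28. (The true optimum is 22, so greedy overshoots here.)

28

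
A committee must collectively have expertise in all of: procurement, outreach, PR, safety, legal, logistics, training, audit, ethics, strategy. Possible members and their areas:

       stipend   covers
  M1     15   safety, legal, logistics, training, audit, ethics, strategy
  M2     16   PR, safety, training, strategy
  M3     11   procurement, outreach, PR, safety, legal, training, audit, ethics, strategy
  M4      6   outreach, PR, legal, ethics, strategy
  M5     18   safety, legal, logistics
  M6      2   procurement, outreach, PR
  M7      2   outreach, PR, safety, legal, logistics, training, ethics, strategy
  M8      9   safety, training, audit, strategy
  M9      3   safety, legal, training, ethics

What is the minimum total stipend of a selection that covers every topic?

13

M3, M7 cover every topic at stipend 11 + 2 = 13.
Any cover uses at least 2 members; among all covering selections none totals below 13.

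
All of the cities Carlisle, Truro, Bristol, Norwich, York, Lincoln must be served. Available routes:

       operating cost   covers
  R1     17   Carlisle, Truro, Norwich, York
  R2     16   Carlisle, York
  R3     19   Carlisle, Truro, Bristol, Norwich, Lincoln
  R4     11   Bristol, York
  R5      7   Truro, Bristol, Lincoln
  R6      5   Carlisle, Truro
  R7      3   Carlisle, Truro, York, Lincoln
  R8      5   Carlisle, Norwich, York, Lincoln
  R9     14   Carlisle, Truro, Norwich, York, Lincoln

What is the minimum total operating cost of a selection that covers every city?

12

R5, R8 cover every city at operating cost 7 + 5 = 12.
Any cover uses at least 2 routes; among all covering selections none totals below 12.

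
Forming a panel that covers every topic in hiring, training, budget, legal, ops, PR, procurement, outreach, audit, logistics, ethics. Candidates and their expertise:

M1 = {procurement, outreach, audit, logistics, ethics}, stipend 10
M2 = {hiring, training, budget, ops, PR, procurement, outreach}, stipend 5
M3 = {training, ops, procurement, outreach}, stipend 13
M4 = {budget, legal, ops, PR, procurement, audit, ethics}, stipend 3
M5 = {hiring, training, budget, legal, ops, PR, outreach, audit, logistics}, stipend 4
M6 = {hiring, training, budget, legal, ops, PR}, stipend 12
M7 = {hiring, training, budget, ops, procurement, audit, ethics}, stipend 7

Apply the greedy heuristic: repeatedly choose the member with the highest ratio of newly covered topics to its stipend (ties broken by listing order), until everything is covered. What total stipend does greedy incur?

Pick 1: M4 adds 7 new (budget, legal, ops, PR, procurement, audit, ethics) at stipend 3 (ratio 7/3).
Pick 2: M5 adds 4 new (hiring, training, outreach, logistics) at stipend 4 (ratio 4/4).
Greedy total stipend: 3 + 4 = 7.

7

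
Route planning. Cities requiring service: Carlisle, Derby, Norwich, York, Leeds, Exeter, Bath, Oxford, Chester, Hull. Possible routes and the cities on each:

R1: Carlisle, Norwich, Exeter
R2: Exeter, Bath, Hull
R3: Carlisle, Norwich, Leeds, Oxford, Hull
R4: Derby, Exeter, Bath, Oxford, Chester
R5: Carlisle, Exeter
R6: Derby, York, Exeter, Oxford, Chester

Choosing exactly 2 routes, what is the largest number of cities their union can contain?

Choosing R3, R4 covers {Carlisle, Derby, Norwich, Leeds, Exeter, Bath, Oxford, Chester, Hull} — 9 cities.
No choice of 2 routes does better; here York is left uncovered.

9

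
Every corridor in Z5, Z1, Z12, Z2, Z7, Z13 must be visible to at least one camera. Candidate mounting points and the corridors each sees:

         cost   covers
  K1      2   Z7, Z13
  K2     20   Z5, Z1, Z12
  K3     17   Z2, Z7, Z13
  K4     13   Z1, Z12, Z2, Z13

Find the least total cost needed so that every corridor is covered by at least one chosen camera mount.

K1, K2, K4 cover every corridor at cost 2 + 20 + 13 = 35.
Any cover uses at least 2 camera mounts; among all covering selections none totals below 35.

35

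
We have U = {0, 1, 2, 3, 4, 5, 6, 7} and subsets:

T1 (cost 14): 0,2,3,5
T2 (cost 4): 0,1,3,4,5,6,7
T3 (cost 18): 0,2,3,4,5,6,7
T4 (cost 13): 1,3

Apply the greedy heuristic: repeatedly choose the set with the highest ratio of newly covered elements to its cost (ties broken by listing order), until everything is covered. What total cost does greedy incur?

Pick 1: T2 adds 7 new (0, 1, 3, 4, 5, 6, 7) at cost 4 (ratio 7/4).
Pick 2: T1 adds 1 new (2) at cost 14 (ratio 1/14).
Greedy total cost: 4 + 14 = 18.

18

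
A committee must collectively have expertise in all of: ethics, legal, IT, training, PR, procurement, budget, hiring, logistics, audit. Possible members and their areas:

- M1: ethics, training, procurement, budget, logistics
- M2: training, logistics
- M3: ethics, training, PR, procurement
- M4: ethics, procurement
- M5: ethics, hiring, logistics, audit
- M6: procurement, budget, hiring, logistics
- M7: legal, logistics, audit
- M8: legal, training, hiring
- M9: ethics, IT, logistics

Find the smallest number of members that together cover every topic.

M3, M6, M7, M9 together cover {ethics, legal, IT, training, PR, procurement, budget, hiring, logistics, audit} — every topic.
No 3 of the 9 members cover everything (all 84 triples fall short), so 4 is minimum.

4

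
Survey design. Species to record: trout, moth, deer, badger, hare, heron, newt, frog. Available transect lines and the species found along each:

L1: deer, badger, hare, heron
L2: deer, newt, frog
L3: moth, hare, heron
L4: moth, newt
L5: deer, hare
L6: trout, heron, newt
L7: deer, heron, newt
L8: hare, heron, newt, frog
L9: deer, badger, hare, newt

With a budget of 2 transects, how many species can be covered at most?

6

Choosing L1, L2 covers {deer, badger, hare, heron, newt, frog} — 6 species.
No choice of 2 transects does better; here trout, moth are left uncovered.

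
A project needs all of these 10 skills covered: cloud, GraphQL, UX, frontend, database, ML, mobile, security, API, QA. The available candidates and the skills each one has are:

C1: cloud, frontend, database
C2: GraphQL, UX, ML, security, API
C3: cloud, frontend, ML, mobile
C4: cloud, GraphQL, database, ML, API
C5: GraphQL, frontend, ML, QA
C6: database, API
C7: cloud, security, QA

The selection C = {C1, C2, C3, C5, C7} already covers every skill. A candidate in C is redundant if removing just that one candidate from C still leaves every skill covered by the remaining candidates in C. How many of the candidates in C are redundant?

2

Drop C1: database uncovered — not redundant.
Drop C2: UX, API uncovered — not redundant.
Drop C3: mobile uncovered — not redundant.
Drop C5: the rest still cover every skill — redundant.
Drop C7: the rest still cover every skill — redundant.
2 redundant: C5, C7.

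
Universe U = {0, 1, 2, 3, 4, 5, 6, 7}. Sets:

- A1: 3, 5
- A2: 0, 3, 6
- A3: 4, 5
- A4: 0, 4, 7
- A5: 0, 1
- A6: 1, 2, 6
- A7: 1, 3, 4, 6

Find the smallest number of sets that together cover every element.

A1, A4, A6 together cover {0, 1, 2, 3, 4, 5, 6, 7} — every element.
No 2 of the 7 sets cover everything (all 21 pairs fall short), so 3 is minimum.
Greedy (largest uncovered first) would take A7, A4, A1, A6 — 4 sets — but 3 suffice.

3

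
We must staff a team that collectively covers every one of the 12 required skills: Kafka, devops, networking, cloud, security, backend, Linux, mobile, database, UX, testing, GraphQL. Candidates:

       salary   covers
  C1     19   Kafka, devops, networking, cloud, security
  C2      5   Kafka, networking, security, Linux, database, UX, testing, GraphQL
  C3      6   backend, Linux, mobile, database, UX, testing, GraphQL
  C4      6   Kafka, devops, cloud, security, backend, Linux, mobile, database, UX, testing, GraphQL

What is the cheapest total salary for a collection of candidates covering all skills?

C2, C4 cover every skill at salary 5 + 6 = 11.
Any cover uses at least 2 candidates; among all covering selections none totals below 11.

11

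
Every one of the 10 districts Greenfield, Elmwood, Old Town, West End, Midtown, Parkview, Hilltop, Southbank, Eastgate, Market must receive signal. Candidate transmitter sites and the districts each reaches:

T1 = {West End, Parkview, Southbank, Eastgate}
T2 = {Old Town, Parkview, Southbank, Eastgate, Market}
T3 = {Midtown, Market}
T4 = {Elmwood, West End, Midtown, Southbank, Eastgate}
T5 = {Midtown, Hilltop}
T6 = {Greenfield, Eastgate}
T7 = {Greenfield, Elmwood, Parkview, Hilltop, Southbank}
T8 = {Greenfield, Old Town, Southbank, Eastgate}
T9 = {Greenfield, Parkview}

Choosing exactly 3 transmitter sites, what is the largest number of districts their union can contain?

10

Choosing T2, T4, T7 covers {Greenfield, Elmwood, Old Town, West End, Midtown, Parkview, Hilltop, Southbank, Eastgate, Market} — 10 districts.
That is all 10 districts.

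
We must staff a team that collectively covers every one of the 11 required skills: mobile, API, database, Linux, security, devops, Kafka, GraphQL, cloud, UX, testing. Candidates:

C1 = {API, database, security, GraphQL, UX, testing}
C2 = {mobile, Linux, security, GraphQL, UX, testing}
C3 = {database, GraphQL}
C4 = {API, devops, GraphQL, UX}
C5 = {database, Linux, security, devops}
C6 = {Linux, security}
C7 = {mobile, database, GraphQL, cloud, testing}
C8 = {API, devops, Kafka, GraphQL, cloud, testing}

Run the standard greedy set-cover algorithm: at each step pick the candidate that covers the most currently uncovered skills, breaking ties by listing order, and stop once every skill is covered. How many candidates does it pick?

3

Pick 1: C1 covers 6 new skills (API, database, security, GraphQL, UX, testing).
Pick 2: C8 covers 3 new skills (devops, Kafka, cloud).
Pick 3: C2 covers 2 new skills (mobile, Linux).
Greedy uses 3 candidates.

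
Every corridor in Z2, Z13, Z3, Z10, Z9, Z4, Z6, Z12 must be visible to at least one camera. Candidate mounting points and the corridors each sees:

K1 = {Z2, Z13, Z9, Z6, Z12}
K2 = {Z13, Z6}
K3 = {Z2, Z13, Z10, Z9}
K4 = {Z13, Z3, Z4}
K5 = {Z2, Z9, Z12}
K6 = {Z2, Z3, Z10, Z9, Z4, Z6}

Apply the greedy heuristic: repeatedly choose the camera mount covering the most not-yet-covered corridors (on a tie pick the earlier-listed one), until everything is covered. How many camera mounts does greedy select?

Pick 1: K6 covers 6 new corridors (Z2, Z3, Z10, Z9, Z4, Z6).
Pick 2: K1 covers 2 new corridors (Z13, Z12).
Greedy uses 2 camera mounts.

2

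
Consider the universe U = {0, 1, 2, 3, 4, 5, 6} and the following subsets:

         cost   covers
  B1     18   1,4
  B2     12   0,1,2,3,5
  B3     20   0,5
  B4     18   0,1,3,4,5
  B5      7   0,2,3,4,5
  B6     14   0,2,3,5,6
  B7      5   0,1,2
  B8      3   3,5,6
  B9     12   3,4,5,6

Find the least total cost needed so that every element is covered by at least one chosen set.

B5, B7, B8 cover every element at cost 7 + 5 + 3 = 15.
Any cover uses at least 2 sets; among all covering selections none totals below 15.

15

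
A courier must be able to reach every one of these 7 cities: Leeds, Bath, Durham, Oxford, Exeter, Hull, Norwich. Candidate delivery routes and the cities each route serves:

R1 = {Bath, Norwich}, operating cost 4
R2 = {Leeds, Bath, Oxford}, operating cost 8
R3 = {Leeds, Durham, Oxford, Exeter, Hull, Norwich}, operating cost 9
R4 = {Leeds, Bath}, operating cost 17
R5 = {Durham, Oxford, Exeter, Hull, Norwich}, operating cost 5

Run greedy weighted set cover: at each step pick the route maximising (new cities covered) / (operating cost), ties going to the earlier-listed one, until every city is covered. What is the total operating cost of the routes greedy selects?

Pick 1: R5 adds 5 new (Durham, Oxford, Exeter, Hull, Norwich) at operating cost 5 (ratio 5/5).
Pick 2: R1 adds 1 new (Bath) at operating cost 4 (ratio 1/4).
Pick 3: R2 adds 1 new (Leeds) at operating cost 8 (ratio 1/8).
Greedy total operating cost: 5 + 4 + 8 = 17. (The true optimum is 13, so greedy overshoots here.)

17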